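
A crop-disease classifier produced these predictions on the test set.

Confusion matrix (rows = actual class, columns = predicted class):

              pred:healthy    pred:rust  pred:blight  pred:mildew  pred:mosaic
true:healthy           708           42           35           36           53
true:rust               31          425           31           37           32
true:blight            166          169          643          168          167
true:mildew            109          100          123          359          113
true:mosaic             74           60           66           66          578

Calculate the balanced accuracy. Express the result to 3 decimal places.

Balanced accuracy = mean of per-class recall.
  healthy: recall = 708/874 = 0.8101
  rust: recall = 425/556 = 0.7644
  blight: recall = 643/1313 = 0.4897
  mildew: recall = 359/804 = 0.4465
  mosaic: recall = 578/844 = 0.6848
Mean = (0.8101 + 0.7644 + 0.4897 + 0.4465 + 0.6848) / 5 = 0.639

0.639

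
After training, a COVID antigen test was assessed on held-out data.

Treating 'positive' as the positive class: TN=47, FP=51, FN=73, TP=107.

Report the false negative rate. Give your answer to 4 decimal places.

FNR = FN/(FN+TP) = 73/(73+107) = 0.4056

0.4056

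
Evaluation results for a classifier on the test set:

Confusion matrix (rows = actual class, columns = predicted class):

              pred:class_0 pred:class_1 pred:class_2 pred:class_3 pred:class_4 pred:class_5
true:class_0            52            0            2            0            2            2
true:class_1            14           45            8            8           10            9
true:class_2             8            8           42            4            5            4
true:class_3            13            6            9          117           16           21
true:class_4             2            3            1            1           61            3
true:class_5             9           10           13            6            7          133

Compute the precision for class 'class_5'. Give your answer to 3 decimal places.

Treat 'class_5' as positive and all other classes as negative.
precision = TP/(TP+FP).
class_5: TP=133, FP=2+9+4+21+3=39 → 133/172 = 0.7733

0.773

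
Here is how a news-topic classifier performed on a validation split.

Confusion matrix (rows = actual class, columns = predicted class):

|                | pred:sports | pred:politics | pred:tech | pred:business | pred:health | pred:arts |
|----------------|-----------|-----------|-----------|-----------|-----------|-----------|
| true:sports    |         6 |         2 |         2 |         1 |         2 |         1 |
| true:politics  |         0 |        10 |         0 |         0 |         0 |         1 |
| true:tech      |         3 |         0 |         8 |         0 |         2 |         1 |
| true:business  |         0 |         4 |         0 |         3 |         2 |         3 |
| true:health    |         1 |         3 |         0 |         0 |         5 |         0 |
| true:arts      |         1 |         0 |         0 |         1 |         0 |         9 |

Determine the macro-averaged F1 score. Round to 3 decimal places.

0.560

Per-class F1 score (2·TP/(2·TP+FP+FN)):
  sports: TP=6, FP=0+3+0+1+1=5, FN=2+2+1+2+1=8 → 12/25 = 0.4800
  politics: TP=10, FP=2+0+4+3+0=9, FN=0+0+0+0+1=1 → 20/30 = 0.6667
  tech: TP=8, FP=2+0+0+0+0=2, FN=3+0+0+2+1=6 → 16/24 = 0.6667
  business: TP=3, FP=1+0+0+0+1=2, FN=0+4+0+2+3=9 → 6/17 = 0.3529
  health: TP=5, FP=2+0+2+2+0=6, FN=1+3+0+0+0=4 → 10/20 = 0.5000
  arts: TP=9, FP=1+1+1+3+0=6, FN=1+0+0+1+0=2 → 18/26 = 0.6923
Macro-F1 score = mean = (0.4800 + 0.6667 + 0.6667 + 0.3529 + 0.5000 + 0.6923) / 6 = 0.560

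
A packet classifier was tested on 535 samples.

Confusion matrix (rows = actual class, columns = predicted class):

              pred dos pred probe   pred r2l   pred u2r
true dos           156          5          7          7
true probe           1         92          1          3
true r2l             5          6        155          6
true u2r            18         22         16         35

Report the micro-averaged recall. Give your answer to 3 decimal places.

0.819

Micro-averaging pools counts across classes: ΣTP=438, ΣFP=97, ΣFN=97.
Micro-recall = TP/(TP+FN) on pooled counts = 0.819 (equals overall accuracy in single-label multiclass).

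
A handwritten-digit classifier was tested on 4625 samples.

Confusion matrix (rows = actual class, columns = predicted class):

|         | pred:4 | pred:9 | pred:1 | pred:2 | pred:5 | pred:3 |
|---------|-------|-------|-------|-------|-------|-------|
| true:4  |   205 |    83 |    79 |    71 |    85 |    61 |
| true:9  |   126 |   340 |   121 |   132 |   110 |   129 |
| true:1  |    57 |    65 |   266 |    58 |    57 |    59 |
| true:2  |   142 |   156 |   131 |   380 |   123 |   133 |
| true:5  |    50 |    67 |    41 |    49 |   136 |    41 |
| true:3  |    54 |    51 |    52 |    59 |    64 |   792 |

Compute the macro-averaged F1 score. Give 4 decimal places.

Per-class F1 score (2·TP/(2·TP+FP+FN)):
  4: TP=205, FP=126+57+142+50+54=429, FN=83+79+71+85+61=379 → 410/1218 = 0.33662
  9: TP=340, FP=83+65+156+67+51=422, FN=126+121+132+110+129=618 → 680/1720 = 0.39535
  1: TP=266, FP=79+121+131+41+52=424, FN=57+65+58+57+59=296 → 532/1252 = 0.42492
  2: TP=380, FP=71+132+58+49+59=369, FN=142+156+131+123+133=685 → 760/1814 = 0.41896
  5: TP=136, FP=85+110+57+123+64=439, FN=50+67+41+49+41=248 → 272/959 = 0.28363
  3: TP=792, FP=61+129+59+133+41=423, FN=54+51+52+59+64=280 → 1584/2287 = 0.69261
Macro-F1 score = mean = (0.33662 + 0.39535 + 0.42492 + 0.41896 + 0.28363 + 0.69261) / 6 = 0.4253

0.4253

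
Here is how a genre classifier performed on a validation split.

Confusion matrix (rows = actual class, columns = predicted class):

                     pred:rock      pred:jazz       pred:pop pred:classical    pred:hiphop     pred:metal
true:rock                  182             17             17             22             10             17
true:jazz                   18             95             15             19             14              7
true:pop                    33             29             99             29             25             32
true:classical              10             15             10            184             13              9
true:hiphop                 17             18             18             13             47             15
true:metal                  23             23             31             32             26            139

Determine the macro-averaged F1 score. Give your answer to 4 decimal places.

0.5401

Per-class F1 score (2·TP/(2·TP+FP+FN)):
  rock: TP=182, FP=18+33+10+17+23=101, FN=17+17+22+10+17=83 → 364/548 = 0.66423
  jazz: TP=95, FP=17+29+15+18+23=102, FN=18+15+19+14+7=73 → 190/365 = 0.52055
  pop: TP=99, FP=17+15+10+18+31=91, FN=33+29+29+25+32=148 → 198/437 = 0.45309
  classical: TP=184, FP=22+19+29+13+32=115, FN=10+15+10+13+9=57 → 368/540 = 0.68148
  hiphop: TP=47, FP=10+14+25+13+26=88, FN=17+18+18+13+15=81 → 94/263 = 0.35741
  metal: TP=139, FP=17+7+32+9+15=80, FN=23+23+31+32+26=135 → 278/493 = 0.56389
Macro-F1 score = mean = (0.66423 + 0.52055 + 0.45309 + 0.68148 + 0.35741 + 0.56389) / 6 = 0.5401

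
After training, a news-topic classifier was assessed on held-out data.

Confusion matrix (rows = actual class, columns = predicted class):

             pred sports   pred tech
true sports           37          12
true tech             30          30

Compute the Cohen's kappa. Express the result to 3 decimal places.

0.247

Observed agreement pₒ = trace/N = 67/109 = 0.6147
Expected agreement pₑ = Σ (rowᵢ·colᵢ)/N² = (49·67 + 60·42)/109² = 0.4884
κ = (pₒ − pₑ)/(1 − pₑ) = (0.6147 − 0.4884)/(1 − 0.4884) = 0.247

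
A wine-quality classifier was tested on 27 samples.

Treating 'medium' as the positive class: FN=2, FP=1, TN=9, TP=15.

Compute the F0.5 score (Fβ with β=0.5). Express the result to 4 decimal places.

Fβ = (1+β²)·TP / ((1+β²)·TP + β²·FN + FP), with β²=1/4
= 1.25·15 / (1.25·15 + 0.25·2 + 1) = 0.9259

0.9259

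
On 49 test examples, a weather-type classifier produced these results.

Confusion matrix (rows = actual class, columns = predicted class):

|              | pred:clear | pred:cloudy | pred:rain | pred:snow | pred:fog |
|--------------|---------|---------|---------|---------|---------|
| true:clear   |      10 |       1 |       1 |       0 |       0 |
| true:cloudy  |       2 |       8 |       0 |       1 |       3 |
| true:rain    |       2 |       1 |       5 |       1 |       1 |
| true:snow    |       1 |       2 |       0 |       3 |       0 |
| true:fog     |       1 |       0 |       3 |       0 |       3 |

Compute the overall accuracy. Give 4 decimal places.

Accuracy = trace / total = (10+8+5+3+3=29) / 49 = 29/49 = 0.5918

0.5918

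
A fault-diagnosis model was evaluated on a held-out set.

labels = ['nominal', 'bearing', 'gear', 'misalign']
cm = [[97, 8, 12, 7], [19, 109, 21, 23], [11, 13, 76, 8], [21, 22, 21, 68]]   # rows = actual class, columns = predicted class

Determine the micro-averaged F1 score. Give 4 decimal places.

Micro-averaging pools counts across classes: ΣTP=350, ΣFP=186, ΣFN=186.
Micro-F1 score = 2·TP/(2·TP+FP+FN) on pooled counts = 0.6530 (equals overall accuracy in single-label multiclass).

0.6530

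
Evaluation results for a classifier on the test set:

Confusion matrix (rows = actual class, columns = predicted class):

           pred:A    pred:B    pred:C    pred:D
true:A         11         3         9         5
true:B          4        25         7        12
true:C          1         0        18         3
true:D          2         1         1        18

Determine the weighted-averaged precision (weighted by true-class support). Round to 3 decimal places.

Per-class precision (TP/(TP+FP)):
  A: TP=11, FP=4+1+2=7 → 11/18 = 0.6111
  B: TP=25, FP=3+0+1=4 → 25/29 = 0.8621
  C: TP=18, FP=9+7+1=17 → 18/35 = 0.5143
  D: TP=18, FP=5+12+3=20 → 18/38 = 0.4737
Weighted-precision = Σ (supportᵢ/N)·precisionᵢ with N=120: (28/120)·0.6111 + (48/120)·0.8621 + (22/120)·0.5143 + (22/120)·0.4737 = 0.669

0.669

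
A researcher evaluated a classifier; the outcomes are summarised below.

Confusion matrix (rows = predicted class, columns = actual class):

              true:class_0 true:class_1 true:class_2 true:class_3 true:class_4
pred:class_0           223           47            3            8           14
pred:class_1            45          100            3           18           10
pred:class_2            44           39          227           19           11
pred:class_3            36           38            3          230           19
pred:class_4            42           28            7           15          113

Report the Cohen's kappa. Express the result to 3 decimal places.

Observed agreement pₒ = trace/N = 893/1342 = 0.6654
Expected agreement pₑ = Σ (rowᵢ·colᵢ)/N² = (390·295 + 252·176 + 243·340 + 290·326 + 167·205)/1342² = 0.2059
κ = (pₒ − pₑ)/(1 − pₑ) = (0.6654 − 0.2059)/(1 − 0.2059) = 0.579

0.579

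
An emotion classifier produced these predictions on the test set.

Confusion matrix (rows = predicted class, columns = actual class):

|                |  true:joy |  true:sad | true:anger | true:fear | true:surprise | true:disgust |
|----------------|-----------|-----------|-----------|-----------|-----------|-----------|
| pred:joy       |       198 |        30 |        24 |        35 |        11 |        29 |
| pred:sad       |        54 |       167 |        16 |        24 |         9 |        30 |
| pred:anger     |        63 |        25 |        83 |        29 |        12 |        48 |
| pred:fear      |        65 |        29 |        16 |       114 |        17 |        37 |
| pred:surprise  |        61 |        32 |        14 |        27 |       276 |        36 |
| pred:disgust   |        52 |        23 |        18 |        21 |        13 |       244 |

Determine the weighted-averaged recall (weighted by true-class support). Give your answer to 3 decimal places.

0.546

Per-class recall (TP/(TP+FN)):
  joy: TP=198, FN=54+63+65+61+52=295 → 198/493 = 0.4016
  sad: TP=167, FN=30+25+29+32+23=139 → 167/306 = 0.5458
  anger: TP=83, FN=24+16+16+14+18=88 → 83/171 = 0.4854
  fear: TP=114, FN=35+24+29+27+21=136 → 114/250 = 0.4560
  surprise: TP=276, FN=11+9+12+17+13=62 → 276/338 = 0.8166
  disgust: TP=244, FN=29+30+48+37+36=180 → 244/424 = 0.5755
Weighted-recall = Σ (supportᵢ/N)·recallᵢ with N=1982: (493/1982)·0.4016 + (306/1982)·0.5458 + (171/1982)·0.4854 + (250/1982)·0.4560 + (338/1982)·0.8166 + (424/1982)·0.5755 = 0.546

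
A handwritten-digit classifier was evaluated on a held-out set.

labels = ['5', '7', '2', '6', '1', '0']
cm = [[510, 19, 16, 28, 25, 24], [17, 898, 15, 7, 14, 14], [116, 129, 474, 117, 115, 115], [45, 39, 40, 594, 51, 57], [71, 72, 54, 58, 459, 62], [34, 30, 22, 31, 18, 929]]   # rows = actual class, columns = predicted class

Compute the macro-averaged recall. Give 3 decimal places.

Per-class recall (TP/(TP+FN)):
  5: TP=510, FN=19+16+28+25+24=112 → 510/622 = 0.8199
  7: TP=898, FN=17+15+7+14+14=67 → 898/965 = 0.9306
  2: TP=474, FN=116+129+117+115+115=592 → 474/1066 = 0.4447
  6: TP=594, FN=45+39+40+51+57=232 → 594/826 = 0.7191
  1: TP=459, FN=71+72+54+58+62=317 → 459/776 = 0.5915
  0: TP=929, FN=34+30+22+31+18=135 → 929/1064 = 0.8731
Macro-recall = mean = (0.8199 + 0.9306 + 0.4447 + 0.7191 + 0.5915 + 0.8731) / 6 = 0.730

0.730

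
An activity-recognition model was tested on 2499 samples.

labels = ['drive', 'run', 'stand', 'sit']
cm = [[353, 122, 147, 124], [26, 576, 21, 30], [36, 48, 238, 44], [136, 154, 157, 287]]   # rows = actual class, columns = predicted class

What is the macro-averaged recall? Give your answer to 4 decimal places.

Per-class recall (TP/(TP+FN)):
  drive: TP=353, FN=122+147+124=393 → 353/746 = 0.47319
  run: TP=576, FN=26+21+30=77 → 576/653 = 0.88208
  stand: TP=238, FN=36+48+44=128 → 238/366 = 0.65027
  sit: TP=287, FN=136+154+157=447 → 287/734 = 0.39101
Macro-recall = mean = (0.47319 + 0.88208 + 0.65027 + 0.39101) / 4 = 0.5991

0.5991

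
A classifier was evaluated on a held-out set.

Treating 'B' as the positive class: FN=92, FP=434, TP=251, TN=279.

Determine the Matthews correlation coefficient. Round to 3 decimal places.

MCC = (TP·TN − FP·FN) / √((TP+FP)(TP+FN)(TN+FP)(TN+FN))
Numerator = 251·279 − 434·92 = 30101
Denominator = √(685·343·713·371) = √62151001465 = 249301.0258
MCC = 30101 / 249301.0258 = 0.121

0.121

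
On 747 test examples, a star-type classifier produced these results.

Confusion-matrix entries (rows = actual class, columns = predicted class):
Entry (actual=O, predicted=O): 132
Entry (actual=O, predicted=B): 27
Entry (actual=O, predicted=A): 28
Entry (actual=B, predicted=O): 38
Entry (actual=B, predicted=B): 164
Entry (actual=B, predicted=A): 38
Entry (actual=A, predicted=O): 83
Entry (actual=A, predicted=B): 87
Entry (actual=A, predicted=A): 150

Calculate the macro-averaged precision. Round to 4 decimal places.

Per-class precision (TP/(TP+FP)):
  O: TP=132, FP=38+83=121 → 132/253 = 0.52174
  B: TP=164, FP=27+87=114 → 164/278 = 0.58993
  A: TP=150, FP=28+38=66 → 150/216 = 0.69444
Macro-precision = mean = (0.52174 + 0.58993 + 0.69444) / 3 = 0.6020

0.6020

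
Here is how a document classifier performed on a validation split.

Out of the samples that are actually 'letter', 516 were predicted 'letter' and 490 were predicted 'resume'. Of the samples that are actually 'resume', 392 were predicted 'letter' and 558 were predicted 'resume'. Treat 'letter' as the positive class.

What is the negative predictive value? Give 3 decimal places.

NPV = TN/(TN+FN) = 558/(558+490) = 0.532

0.532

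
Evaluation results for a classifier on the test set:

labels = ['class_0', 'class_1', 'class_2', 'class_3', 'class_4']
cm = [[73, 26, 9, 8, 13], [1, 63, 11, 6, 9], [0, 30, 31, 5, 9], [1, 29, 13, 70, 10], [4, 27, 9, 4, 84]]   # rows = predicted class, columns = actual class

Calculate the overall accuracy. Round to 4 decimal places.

0.5890

Accuracy = trace / total = (73+63+31+70+84=321) / 545 = 321/545 = 0.5890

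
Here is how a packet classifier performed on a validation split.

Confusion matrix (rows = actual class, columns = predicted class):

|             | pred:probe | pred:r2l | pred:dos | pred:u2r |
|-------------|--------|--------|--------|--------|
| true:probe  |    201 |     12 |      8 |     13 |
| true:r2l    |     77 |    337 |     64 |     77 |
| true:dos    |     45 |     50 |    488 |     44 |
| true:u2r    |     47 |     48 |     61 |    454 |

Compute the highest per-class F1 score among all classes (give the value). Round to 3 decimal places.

0.782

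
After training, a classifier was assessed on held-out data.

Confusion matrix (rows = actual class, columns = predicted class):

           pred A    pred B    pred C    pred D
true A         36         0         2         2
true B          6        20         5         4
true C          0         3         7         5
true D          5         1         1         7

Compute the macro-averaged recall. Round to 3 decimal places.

Per-class recall (TP/(TP+FN)):
  A: TP=36, FN=0+2+2=4 → 36/40 = 0.9000
  B: TP=20, FN=6+5+4=15 → 20/35 = 0.5714
  C: TP=7, FN=0+3+5=8 → 7/15 = 0.4667
  D: TP=7, FN=5+1+1=7 → 7/14 = 0.5000
Macro-recall = mean = (0.9000 + 0.5714 + 0.4667 + 0.5000) / 4 = 0.610

0.610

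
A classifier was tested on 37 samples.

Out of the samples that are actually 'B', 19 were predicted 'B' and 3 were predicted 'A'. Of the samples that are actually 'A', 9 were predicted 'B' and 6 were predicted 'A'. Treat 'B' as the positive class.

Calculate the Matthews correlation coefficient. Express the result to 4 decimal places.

0.3017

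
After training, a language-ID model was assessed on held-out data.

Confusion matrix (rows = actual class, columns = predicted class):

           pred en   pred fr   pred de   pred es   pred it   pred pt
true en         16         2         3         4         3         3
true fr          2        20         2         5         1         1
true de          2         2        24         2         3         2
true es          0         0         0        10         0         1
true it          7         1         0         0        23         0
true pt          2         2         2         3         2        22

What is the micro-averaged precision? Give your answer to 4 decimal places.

0.6686

Micro-averaging pools counts across classes: ΣTP=115, ΣFP=57, ΣFN=57.
Micro-precision = TP/(TP+FP) on pooled counts = 0.6686 (equals overall accuracy in single-label multiclass).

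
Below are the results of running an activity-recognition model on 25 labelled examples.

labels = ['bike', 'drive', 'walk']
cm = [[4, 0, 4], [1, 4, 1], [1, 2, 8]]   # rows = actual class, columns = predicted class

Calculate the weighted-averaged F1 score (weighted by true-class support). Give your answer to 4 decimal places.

0.6362

Per-class F1 score (2·TP/(2·TP+FP+FN)):
  bike: TP=4, FP=1+1=2, FN=0+4=4 → 8/14 = 0.57143
  drive: TP=4, FP=0+2=2, FN=1+1=2 → 8/12 = 0.66667
  walk: TP=8, FP=4+1=5, FN=1+2=3 → 16/24 = 0.66667
Weighted-F1 score = Σ (supportᵢ/N)·F1 scoreᵢ with N=25: (8/25)·0.57143 + (6/25)·0.66667 + (11/25)·0.66667 = 0.6362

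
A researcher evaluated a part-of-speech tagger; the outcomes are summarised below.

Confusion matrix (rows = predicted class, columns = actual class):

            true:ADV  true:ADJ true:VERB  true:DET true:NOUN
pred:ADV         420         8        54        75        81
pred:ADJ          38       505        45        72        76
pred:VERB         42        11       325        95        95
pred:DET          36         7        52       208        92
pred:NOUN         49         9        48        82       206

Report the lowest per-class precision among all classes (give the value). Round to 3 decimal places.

0.523

Per-class precision (TP/(TP+FP)):
  ADV: TP=420, FP=8+54+75+81=218 → 420/638 = 0.6583
  ADJ: TP=505, FP=38+45+72+76=231 → 505/736 = 0.6861
  VERB: TP=325, FP=42+11+95+95=243 → 325/568 = 0.5722
  DET: TP=208, FP=36+7+52+92=187 → 208/395 = 0.5266
  NOUN: TP=206, FP=49+9+48+82=188 → 206/394 = 0.5228
Lowest is class 'NOUN' with precision = 0.523.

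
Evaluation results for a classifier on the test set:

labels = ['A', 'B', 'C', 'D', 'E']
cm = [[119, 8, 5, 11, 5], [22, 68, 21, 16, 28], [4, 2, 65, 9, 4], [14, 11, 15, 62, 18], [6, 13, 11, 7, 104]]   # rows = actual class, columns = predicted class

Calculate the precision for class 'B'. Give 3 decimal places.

One-vs-rest for 'B': TP = diagonal; FP = other classes predicted 'B'; FN = 'B' predicted as other.
precision = TP/(TP+FP).
B: TP=68, FP=8+2+11+13=34 → 68/102 = 0.6667

0.667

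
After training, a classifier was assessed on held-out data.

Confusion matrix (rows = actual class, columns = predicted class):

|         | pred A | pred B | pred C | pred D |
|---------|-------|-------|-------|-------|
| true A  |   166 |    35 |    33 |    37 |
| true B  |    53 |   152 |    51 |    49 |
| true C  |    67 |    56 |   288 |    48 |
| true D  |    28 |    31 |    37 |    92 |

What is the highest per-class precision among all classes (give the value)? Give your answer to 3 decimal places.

Per-class precision (TP/(TP+FP)):
  A: TP=166, FP=53+67+28=148 → 166/314 = 0.5287
  B: TP=152, FP=35+56+31=122 → 152/274 = 0.5547
  C: TP=288, FP=33+51+37=121 → 288/409 = 0.7042
  D: TP=92, FP=37+49+48=134 → 92/226 = 0.4071
Highest is class 'C' with precision = 0.704.

0.704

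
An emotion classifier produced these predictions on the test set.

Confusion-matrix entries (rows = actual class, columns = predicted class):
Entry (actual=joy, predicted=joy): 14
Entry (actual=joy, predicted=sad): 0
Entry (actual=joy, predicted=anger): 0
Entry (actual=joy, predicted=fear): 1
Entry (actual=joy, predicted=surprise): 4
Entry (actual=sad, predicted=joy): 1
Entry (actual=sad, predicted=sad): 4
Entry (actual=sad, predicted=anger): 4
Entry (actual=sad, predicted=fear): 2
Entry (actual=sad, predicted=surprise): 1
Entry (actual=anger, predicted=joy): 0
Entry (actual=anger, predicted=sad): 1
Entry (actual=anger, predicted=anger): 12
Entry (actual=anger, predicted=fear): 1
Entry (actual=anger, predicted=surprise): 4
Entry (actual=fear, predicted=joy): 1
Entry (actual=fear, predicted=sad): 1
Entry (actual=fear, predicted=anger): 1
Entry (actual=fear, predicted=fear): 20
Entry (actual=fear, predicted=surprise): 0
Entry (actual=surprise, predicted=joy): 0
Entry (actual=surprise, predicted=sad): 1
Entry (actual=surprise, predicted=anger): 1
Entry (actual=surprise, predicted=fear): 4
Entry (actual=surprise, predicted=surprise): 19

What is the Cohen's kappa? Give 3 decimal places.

Observed agreement pₒ = trace/N = 69/97 = 0.7113
Expected agreement pₑ = Σ (rowᵢ·colᵢ)/N² = (19·16 + 12·7 + 18·18 + 23·28 + 25·28)/97² = 0.2185
κ = (pₒ − pₑ)/(1 − pₑ) = (0.7113 − 0.2185)/(1 − 0.2185) = 0.631

0.631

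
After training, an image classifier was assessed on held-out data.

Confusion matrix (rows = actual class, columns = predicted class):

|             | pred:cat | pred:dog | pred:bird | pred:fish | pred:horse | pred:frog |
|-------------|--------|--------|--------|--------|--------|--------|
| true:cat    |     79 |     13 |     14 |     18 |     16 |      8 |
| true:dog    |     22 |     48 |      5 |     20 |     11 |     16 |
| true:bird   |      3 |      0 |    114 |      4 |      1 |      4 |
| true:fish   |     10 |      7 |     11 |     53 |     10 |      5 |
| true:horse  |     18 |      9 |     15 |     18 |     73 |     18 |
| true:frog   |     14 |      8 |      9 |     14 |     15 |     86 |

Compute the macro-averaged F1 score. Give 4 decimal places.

0.5645

Per-class F1 score (2·TP/(2·TP+FP+FN)):
  cat: TP=79, FP=22+3+10+18+14=67, FN=13+14+18+16+8=69 → 158/294 = 0.53741
  dog: TP=48, FP=13+0+7+9+8=37, FN=22+5+20+11+16=74 → 96/207 = 0.46377
  bird: TP=114, FP=14+5+11+15+9=54, FN=3+0+4+1+4=12 → 228/294 = 0.77551
  fish: TP=53, FP=18+20+4+18+14=74, FN=10+7+11+10+5=43 → 106/223 = 0.47534
  horse: TP=73, FP=16+11+1+10+15=53, FN=18+9+15+18+18=78 → 146/277 = 0.52708
  frog: TP=86, FP=8+16+4+5+18=51, FN=14+8+9+14+15=60 → 172/283 = 0.60777
Macro-F1 score = mean = (0.53741 + 0.46377 + 0.77551 + 0.47534 + 0.52708 + 0.60777) / 6 = 0.5645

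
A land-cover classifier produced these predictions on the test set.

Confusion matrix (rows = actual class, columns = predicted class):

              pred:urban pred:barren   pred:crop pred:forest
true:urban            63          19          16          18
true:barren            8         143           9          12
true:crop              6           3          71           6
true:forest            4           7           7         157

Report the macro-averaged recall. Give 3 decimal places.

0.774

Per-class recall (TP/(TP+FN)):
  urban: TP=63, FN=19+16+18=53 → 63/116 = 0.5431
  barren: TP=143, FN=8+9+12=29 → 143/172 = 0.8314
  crop: TP=71, FN=6+3+6=15 → 71/86 = 0.8256
  forest: TP=157, FN=4+7+7=18 → 157/175 = 0.8971
Macro-recall = mean = (0.5431 + 0.8314 + 0.8256 + 0.8971) / 4 = 0.774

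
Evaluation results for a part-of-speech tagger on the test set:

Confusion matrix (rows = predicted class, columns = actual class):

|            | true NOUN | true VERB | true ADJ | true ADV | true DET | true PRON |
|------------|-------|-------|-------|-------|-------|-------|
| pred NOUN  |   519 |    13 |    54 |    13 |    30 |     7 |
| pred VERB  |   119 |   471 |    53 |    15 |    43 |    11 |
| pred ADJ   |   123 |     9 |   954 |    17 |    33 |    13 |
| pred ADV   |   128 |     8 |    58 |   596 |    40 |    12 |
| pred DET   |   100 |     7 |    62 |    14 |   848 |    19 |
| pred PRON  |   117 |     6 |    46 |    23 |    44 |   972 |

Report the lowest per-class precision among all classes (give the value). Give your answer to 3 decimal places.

0.662

Per-class precision (TP/(TP+FP)):
  NOUN: TP=519, FP=13+54+13+30+7=117 → 519/636 = 0.8160
  VERB: TP=471, FP=119+53+15+43+11=241 → 471/712 = 0.6615
  ADJ: TP=954, FP=123+9+17+33+13=195 → 954/1149 = 0.8303
  ADV: TP=596, FP=128+8+58+40+12=246 → 596/842 = 0.7078
  DET: TP=848, FP=100+7+62+14+19=202 → 848/1050 = 0.8076
  PRON: TP=972, FP=117+6+46+23+44=236 → 972/1208 = 0.8046
Lowest is class 'VERB' with precision = 0.662.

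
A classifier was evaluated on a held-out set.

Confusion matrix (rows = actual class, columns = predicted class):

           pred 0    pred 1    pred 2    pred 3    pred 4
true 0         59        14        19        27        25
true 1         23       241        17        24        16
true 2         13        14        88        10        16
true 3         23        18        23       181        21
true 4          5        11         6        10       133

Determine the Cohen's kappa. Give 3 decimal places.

Observed agreement pₒ = trace/N = 702/1037 = 0.6770
Expected agreement pₑ = Σ (rowᵢ·colᵢ)/N² = (144·123 + 321·298 + 141·153 + 266·252 + 165·211)/1037² = 0.2202
κ = (pₒ − pₑ)/(1 − pₑ) = (0.6770 − 0.2202)/(1 − 0.2202) = 0.586

0.586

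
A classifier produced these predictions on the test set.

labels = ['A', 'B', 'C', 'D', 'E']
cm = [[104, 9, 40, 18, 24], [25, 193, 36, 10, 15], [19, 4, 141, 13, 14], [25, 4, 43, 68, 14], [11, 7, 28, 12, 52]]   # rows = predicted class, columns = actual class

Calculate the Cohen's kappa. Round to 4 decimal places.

Observed agreement pₒ = trace/N = 558/929 = 0.60065
Expected agreement pₑ = Σ (rowᵢ·colᵢ)/N² = (184·195 + 217·279 + 288·191 + 121·154 + 119·110)/929² = 0.21222
κ = (pₒ − pₑ)/(1 − pₑ) = (0.60065 − 0.21222)/(1 − 0.21222) = 0.4931

0.4931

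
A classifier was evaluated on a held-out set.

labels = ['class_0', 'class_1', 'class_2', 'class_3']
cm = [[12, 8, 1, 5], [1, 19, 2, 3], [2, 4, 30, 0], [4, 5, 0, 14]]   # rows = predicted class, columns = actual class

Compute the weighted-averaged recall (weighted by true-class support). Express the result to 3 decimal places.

0.682

Per-class recall (TP/(TP+FN)):
  class_0: TP=12, FN=1+2+4=7 → 12/19 = 0.6316
  class_1: TP=19, FN=8+4+5=17 → 19/36 = 0.5278
  class_2: TP=30, FN=1+2+0=3 → 30/33 = 0.9091
  class_3: TP=14, FN=5+3+0=8 → 14/22 = 0.6364
Weighted-recall = Σ (supportᵢ/N)·recallᵢ with N=110: (19/110)·0.6316 + (36/110)·0.5278 + (33/110)·0.9091 + (22/110)·0.6364 = 0.682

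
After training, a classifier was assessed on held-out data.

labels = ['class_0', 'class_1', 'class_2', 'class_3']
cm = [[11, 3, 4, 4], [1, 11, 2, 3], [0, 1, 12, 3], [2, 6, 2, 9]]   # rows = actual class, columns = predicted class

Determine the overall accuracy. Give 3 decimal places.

0.581

Accuracy = trace / total = (11+11+12+9=43) / 74 = 43/74 = 0.581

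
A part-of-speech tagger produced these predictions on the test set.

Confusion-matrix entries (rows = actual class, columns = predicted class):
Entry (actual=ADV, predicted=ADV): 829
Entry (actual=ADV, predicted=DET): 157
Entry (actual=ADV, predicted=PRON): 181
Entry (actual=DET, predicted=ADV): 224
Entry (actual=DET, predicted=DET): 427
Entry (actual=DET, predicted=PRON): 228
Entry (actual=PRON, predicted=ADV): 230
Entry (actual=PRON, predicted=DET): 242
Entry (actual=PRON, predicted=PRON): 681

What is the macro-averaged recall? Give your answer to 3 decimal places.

Per-class recall (TP/(TP+FN)):
  ADV: TP=829, FN=157+181=338 → 829/1167 = 0.7104
  DET: TP=427, FN=224+228=452 → 427/879 = 0.4858
  PRON: TP=681, FN=230+242=472 → 681/1153 = 0.5906
Macro-recall = mean = (0.7104 + 0.4858 + 0.5906) / 3 = 0.596

0.596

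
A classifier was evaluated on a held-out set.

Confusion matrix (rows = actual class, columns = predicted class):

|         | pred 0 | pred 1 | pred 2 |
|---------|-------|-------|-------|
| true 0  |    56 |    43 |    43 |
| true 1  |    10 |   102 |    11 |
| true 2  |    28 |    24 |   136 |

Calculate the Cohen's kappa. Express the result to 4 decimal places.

Observed agreement pₒ = trace/N = 294/453 = 0.64901
Expected agreement pₑ = Σ (rowᵢ·colᵢ)/N² = (142·94 + 123·169 + 188·190)/453² = 0.34041
κ = (pₒ − pₑ)/(1 − pₑ) = (0.64901 − 0.34041)/(1 − 0.34041) = 0.4679

0.4679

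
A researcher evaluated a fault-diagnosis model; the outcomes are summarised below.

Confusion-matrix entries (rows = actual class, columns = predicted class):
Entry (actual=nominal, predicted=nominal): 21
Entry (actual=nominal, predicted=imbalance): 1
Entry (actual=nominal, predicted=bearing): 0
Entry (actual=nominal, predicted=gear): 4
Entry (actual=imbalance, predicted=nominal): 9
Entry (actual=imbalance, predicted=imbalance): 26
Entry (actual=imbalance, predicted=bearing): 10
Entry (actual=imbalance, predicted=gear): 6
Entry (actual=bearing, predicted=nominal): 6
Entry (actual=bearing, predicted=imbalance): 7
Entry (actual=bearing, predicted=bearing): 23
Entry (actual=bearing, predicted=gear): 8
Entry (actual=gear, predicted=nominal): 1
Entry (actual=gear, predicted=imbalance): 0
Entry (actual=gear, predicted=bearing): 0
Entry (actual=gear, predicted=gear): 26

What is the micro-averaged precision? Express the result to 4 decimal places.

0.6486

Micro-averaging pools counts across classes: ΣTP=96, ΣFP=52, ΣFN=52.
Micro-precision = TP/(TP+FP) on pooled counts = 0.6486 (equals overall accuracy in single-label multiclass).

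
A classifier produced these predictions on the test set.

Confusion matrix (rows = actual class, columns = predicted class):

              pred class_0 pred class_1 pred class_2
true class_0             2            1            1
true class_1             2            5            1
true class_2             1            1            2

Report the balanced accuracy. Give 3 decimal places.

0.542

Balanced accuracy = mean of per-class recall.
  class_0: recall = 2/4 = 0.5000
  class_1: recall = 5/8 = 0.6250
  class_2: recall = 2/4 = 0.5000
Mean = (0.5000 + 0.6250 + 0.5000) / 3 = 0.542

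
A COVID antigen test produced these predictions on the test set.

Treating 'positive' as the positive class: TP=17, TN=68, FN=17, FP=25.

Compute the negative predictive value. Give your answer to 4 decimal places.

0.8000

NPV = TN/(TN+FN) = 68/(68+17) = 0.8000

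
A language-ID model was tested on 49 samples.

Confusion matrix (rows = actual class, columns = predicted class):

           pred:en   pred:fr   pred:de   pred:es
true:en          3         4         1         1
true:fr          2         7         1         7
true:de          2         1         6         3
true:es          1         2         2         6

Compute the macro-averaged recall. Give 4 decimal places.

Per-class recall (TP/(TP+FN)):
  en: TP=3, FN=4+1+1=6 → 3/9 = 0.33333
  fr: TP=7, FN=2+1+7=10 → 7/17 = 0.41176
  de: TP=6, FN=2+1+3=6 → 6/12 = 0.50000
  es: TP=6, FN=1+2+2=5 → 6/11 = 0.54545
Macro-recall = mean = (0.33333 + 0.41176 + 0.50000 + 0.54545) / 4 = 0.4476

0.4476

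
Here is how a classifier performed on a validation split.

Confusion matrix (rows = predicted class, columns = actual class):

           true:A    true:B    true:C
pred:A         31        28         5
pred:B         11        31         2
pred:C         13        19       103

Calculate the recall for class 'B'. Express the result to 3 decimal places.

Take TP from the diagonal, FP from the rest of the 'B' prediction marginal, FN from the rest of the 'B' actual marginal.
recall = TP/(TP+FN).
B: TP=31, FN=28+19=47 → 31/78 = 0.3974

0.397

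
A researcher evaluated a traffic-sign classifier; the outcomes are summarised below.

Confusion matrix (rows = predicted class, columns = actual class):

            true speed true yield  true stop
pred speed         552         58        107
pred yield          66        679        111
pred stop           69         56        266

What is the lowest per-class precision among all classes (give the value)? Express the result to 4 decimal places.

0.6803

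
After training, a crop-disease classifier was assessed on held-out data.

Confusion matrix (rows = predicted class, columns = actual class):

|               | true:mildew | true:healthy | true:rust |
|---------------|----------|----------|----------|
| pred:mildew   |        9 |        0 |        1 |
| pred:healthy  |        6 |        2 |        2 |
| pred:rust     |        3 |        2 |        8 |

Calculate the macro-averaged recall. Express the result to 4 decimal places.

Per-class recall (TP/(TP+FN)):
  mildew: TP=9, FN=6+3=9 → 9/18 = 0.50000
  healthy: TP=2, FN=0+2=2 → 2/4 = 0.50000
  rust: TP=8, FN=1+2=3 → 8/11 = 0.72727
Macro-recall = mean = (0.50000 + 0.50000 + 0.72727) / 3 = 0.5758

0.5758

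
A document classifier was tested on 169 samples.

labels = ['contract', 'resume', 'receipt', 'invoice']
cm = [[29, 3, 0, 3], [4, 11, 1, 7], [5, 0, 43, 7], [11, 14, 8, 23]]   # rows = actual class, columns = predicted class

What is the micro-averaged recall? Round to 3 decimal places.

0.627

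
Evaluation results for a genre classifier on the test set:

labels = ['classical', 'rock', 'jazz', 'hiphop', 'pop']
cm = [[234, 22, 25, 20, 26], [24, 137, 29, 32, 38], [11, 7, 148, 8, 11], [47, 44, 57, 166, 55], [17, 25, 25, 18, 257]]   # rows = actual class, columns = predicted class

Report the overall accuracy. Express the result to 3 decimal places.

0.635

Accuracy = trace / total = (234+137+148+166+257=942) / 1483 = 942/1483 = 0.635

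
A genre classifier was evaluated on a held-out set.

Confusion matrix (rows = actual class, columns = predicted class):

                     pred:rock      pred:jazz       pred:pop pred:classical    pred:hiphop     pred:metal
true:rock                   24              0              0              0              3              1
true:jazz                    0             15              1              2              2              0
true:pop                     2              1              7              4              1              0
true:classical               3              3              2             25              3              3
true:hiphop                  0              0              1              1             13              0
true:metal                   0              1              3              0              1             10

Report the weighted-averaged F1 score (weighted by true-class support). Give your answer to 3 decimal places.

Per-class F1 score (2·TP/(2·TP+FP+FN)):
  rock: TP=24, FP=0+2+3+0+0=5, FN=0+0+0+3+1=4 → 48/57 = 0.8421
  jazz: TP=15, FP=0+1+3+0+1=5, FN=0+1+2+2+0=5 → 30/40 = 0.7500
  pop: TP=7, FP=0+1+2+1+3=7, FN=2+1+4+1+0=8 → 14/29 = 0.4828
  classical: TP=25, FP=0+2+4+1+0=7, FN=3+3+2+3+3=14 → 50/71 = 0.7042
  hiphop: TP=13, FP=3+2+1+3+1=10, FN=0+0+1+1+0=2 → 26/38 = 0.6842
  metal: TP=10, FP=1+0+0+3+0=4, FN=0+1+3+0+1=5 → 20/29 = 0.6897
Weighted-F1 score = Σ (supportᵢ/N)·F1 scoreᵢ with N=132: (28/132)·0.8421 + (20/132)·0.7500 + (15/132)·0.4828 + (39/132)·0.7042 + (15/132)·0.6842 + (15/132)·0.6897 = 0.711

0.711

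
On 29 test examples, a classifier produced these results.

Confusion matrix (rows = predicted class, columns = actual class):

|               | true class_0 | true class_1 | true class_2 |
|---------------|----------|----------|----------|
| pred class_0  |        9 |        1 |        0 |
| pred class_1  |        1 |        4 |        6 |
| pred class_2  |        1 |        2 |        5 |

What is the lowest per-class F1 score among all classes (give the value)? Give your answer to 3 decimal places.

Per-class F1 score (2·TP/(2·TP+FP+FN)):
  class_0: TP=9, FP=1+0=1, FN=1+1=2 → 18/21 = 0.8571
  class_1: TP=4, FP=1+6=7, FN=1+2=3 → 8/18 = 0.4444
  class_2: TP=5, FP=1+2=3, FN=0+6=6 → 10/19 = 0.5263
Lowest is class 'class_1' with F1 score = 0.444.

0.444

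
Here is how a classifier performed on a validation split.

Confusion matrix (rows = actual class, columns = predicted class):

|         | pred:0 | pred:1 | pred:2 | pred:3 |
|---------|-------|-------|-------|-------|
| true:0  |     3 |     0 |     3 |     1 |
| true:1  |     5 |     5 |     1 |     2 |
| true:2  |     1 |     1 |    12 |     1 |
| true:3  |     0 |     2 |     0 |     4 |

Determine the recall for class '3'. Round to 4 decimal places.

0.6667

Take TP from the diagonal, FP from the rest of the '3' prediction marginal, FN from the rest of the '3' actual marginal.
recall = TP/(TP+FN).
3: TP=4, FN=0+2+0=2 → 4/6 = 0.66667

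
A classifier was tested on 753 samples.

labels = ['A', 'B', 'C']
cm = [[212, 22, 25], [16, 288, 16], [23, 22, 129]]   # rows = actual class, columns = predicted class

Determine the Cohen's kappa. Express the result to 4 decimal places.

Observed agreement pₒ = trace/N = 629/753 = 0.83533
Expected agreement pₑ = Σ (rowᵢ·colᵢ)/N² = (259·251 + 320·332 + 174·170)/753² = 0.35419
κ = (pₒ − pₑ)/(1 − pₑ) = (0.83533 − 0.35419)/(1 − 0.35419) = 0.7450

0.7450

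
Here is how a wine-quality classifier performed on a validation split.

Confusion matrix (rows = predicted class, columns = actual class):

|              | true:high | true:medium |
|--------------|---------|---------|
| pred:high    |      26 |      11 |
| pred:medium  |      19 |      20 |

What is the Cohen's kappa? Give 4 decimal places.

0.2143

Observed agreement pₒ = trace/N = 46/76 = 0.60526
Expected agreement pₑ = Σ (rowᵢ·colᵢ)/N² = (45·37 + 31·39)/76² = 0.49758
κ = (pₒ − pₑ)/(1 − pₑ) = (0.60526 − 0.49758)/(1 − 0.49758) = 0.2143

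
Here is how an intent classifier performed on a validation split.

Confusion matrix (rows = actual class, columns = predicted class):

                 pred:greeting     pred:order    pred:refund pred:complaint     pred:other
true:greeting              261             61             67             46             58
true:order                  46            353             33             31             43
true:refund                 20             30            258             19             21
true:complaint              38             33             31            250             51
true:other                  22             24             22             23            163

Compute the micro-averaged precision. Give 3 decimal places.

0.641

Micro-averaging pools counts across classes: ΣTP=1285, ΣFP=719, ΣFN=719.
Micro-precision = TP/(TP+FP) on pooled counts = 0.641 (equals overall accuracy in single-label multiclass).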